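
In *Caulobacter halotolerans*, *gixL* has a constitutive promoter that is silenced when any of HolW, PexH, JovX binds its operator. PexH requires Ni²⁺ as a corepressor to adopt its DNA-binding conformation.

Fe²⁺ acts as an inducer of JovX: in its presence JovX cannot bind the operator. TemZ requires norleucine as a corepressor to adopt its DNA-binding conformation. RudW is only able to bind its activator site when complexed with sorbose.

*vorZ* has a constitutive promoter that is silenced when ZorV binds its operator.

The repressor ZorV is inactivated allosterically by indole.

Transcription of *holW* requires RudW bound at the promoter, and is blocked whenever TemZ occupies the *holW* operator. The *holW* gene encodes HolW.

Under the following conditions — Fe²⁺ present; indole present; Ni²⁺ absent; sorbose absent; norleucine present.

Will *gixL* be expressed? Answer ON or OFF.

Sorbose is absent, so RudW is inactive.
Norleucine is present, so TemZ is active.
With repressor TemZ bound, *holW* is not transcribed.
So HolW is not produced.
Ni²⁺ is absent, so PexH is inactive.
Fe²⁺ is present, so JovX is inactive.
With no repressor bound, *gixL* is transcribed.

ON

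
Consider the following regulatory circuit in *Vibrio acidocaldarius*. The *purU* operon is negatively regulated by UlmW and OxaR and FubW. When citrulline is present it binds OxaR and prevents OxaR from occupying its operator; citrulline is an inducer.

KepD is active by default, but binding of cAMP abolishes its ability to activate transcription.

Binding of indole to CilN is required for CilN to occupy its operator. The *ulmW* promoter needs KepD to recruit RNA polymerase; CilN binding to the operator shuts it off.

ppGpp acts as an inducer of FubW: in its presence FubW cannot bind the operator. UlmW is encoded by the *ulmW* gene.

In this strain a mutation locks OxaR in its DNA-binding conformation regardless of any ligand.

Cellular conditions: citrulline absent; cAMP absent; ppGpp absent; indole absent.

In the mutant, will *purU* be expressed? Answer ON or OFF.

Indole is absent, so CilN is inactive.
cAMP is absent, so KepD is active.
No repressor is bound and KepD is active, so *ulmW* is transcribed.
So UlmW is produced and active.
OxaR is constitutively active in this strain.
ppGpp is absent, so FubW is active.
With repressor UlmW bound, *purU* is not transcribed.

OFF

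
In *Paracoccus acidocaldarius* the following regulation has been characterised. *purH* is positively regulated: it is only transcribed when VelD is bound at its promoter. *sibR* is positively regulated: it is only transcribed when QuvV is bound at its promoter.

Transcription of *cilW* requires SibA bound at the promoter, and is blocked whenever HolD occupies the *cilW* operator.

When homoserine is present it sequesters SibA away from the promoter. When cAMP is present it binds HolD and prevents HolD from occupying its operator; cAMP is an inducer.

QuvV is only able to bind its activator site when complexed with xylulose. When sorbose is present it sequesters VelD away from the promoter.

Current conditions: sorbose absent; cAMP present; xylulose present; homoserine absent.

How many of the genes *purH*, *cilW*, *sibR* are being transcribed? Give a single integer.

3

Sorbose is absent, so VelD is active.
No repressor is bound and VelD is active, so *purH* is transcribed.
→ *purH* is ON.
cAMP is present, so HolD is inactive.
Homoserine is absent, so SibA is active.
No repressor is bound and SibA is active, so *cilW* is transcribed.
→ *cilW* is ON.
Xylulose is present, so QuvV is active.
No repressor is bound and QuvV is active, so *sibR* is transcribed.
→ *sibR* is ON.
3 of the 3 genes are transcribed.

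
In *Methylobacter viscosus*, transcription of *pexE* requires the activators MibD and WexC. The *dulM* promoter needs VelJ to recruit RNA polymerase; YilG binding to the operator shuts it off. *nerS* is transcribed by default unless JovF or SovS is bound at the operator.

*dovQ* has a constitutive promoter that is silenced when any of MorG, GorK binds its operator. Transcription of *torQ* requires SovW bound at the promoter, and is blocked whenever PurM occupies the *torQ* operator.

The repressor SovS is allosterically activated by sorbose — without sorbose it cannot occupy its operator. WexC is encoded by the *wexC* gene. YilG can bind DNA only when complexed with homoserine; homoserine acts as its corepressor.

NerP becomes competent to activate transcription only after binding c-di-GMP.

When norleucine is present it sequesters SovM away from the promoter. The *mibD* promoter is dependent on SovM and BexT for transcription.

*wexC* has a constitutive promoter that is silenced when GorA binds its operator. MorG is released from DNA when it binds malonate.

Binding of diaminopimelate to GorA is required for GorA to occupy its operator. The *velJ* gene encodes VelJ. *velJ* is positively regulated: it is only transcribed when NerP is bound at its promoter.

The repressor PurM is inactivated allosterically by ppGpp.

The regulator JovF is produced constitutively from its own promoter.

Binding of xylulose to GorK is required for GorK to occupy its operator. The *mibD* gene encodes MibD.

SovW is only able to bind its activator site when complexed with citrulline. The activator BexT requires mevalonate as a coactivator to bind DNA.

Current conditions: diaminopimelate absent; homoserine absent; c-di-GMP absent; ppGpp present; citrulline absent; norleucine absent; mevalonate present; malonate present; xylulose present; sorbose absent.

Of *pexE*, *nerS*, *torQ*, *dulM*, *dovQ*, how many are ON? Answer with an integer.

1

Norleucine is absent, so SovM is active.
Mevalonate is present, so BexT is active.
No repressor is bound and SovM and BexT are active, so *mibD* is transcribed.
So MibD is produced and active.
Diaminopimelate is absent, so GorA is inactive.
With no repressor bound, *wexC* is transcribed.
So WexC is produced and active.
No repressor is bound and MibD and WexC are active, so *pexE* is transcribed.
→ *pexE* is ON.
JovF is produced constitutively and is active.
Sorbose is absent, so SovS is inactive.
With repressor JovF bound, *nerS* is not transcribed.
→ *nerS* is OFF.
Citrulline is absent, so SovW is inactive.
ppGpp is present, so PurM is inactive.
Required activator SovW is absent, so *torQ* is not transcribed.
→ *torQ* is OFF.
Homoserine is absent, so YilG is inactive.
c-di-GMP is absent, so NerP is inactive.
Required activator NerP is absent, so *velJ* is not transcribed.
So VelJ is not produced.
Required activator VelJ is absent, so *dulM* is not transcribed.
→ *dulM* is OFF.
Malonate is present, so MorG is inactive.
Xylulose is present, so GorK is active.
With repressor GorK bound, *dovQ* is not transcribed.
→ *dovQ* is OFF.
1 of the 5 genes is transcribed.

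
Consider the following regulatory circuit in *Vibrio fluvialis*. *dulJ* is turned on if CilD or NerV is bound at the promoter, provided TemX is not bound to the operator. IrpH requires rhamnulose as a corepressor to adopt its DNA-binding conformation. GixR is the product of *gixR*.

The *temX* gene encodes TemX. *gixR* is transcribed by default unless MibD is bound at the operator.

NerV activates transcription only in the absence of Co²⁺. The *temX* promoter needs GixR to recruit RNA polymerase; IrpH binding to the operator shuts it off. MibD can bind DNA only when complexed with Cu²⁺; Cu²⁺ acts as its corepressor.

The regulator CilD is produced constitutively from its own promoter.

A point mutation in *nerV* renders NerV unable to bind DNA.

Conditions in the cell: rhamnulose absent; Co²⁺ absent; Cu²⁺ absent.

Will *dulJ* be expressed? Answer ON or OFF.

OFF

CilD is produced constitutively and is active.
Rhamnulose is absent, so IrpH is inactive.
Cu²⁺ is absent, so MibD is inactive.
With no repressor bound, *gixR* is transcribed.
So GixR is produced and active.
No repressor is bound and GixR is active, so *temX* is transcribed.
So TemX is produced and active.
NerV is non-functional in this strain, so it has no effect.
With repressor TemX bound, *dulJ* is not transcribed.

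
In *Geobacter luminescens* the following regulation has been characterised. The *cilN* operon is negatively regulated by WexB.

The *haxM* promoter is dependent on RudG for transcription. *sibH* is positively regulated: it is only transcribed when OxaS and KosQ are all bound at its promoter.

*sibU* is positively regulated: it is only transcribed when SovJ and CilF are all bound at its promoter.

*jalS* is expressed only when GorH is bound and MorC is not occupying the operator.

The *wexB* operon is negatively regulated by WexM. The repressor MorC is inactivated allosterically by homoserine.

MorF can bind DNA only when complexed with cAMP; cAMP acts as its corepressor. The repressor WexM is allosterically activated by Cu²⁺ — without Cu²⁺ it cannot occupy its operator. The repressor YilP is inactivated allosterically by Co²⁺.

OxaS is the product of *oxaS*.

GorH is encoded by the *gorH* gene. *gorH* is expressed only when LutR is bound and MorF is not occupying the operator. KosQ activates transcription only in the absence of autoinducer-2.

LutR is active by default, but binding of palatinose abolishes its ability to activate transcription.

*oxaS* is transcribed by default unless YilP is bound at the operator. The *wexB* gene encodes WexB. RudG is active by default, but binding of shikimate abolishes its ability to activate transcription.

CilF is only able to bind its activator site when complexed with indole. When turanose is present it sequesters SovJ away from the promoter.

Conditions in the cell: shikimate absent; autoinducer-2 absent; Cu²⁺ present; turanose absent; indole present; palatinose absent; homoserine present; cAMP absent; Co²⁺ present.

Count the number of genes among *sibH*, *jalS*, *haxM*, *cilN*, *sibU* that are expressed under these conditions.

5

Co²⁺ is present, so YilP is inactive.
With no repressor bound, *oxaS* is transcribed.
So OxaS is produced and active.
Autoinducer-2 is absent, so KosQ is active.
No repressor is bound and OxaS and KosQ are active, so *sibH* is transcribed.
→ *sibH* is ON.
cAMP is absent, so MorF is inactive.
Palatinose is absent, so LutR is active.
No repressor is bound and LutR is active, so *gorH* is transcribed.
So GorH is produced and active.
Homoserine is present, so MorC is inactive.
No repressor is bound and GorH is active, so *jalS* is transcribed.
→ *jalS* is ON.
Shikimate is absent, so RudG is active.
No repressor is bound and RudG is active, so *haxM* is transcribed.
→ *haxM* is ON.
Cu²⁺ is present, so WexM is active.
With repressor WexM bound, *wexB* is not transcribed.
So WexB is not produced.
With no repressor bound, *cilN* is transcribed.
→ *cilN* is ON.
Turanose is absent, so SovJ is active.
Indole is present, so CilF is active.
No repressor is bound and SovJ and CilF are active, so *sibU* is transcribed.
→ *sibU* is ON.
5 of the 5 genes are transcribed.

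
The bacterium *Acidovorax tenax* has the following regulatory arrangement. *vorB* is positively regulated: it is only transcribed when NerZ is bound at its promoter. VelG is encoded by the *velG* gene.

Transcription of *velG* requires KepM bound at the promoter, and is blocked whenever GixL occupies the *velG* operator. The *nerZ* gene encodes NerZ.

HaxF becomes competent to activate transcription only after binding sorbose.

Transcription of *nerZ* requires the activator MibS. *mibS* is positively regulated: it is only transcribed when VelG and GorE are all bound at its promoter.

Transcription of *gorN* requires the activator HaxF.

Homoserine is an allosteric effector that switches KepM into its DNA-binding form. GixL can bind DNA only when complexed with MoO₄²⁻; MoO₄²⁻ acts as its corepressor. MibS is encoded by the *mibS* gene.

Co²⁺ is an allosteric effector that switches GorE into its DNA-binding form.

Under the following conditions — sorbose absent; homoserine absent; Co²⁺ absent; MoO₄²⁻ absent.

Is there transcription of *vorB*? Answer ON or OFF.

OFF

Homoserine is absent, so KepM is inactive.
MoO₄²⁻ is absent, so GixL is inactive.
Required activator KepM is absent, so *velG* is not transcribed.
So VelG is not produced.
Co²⁺ is absent, so GorE is inactive.
Required activator VelG is absent, so *mibS* is not transcribed.
So MibS is not produced.
Required activator MibS is absent, so *nerZ* is not transcribed.
So NerZ is not produced.
Required activator NerZ is absent, so *vorB* is not transcribed.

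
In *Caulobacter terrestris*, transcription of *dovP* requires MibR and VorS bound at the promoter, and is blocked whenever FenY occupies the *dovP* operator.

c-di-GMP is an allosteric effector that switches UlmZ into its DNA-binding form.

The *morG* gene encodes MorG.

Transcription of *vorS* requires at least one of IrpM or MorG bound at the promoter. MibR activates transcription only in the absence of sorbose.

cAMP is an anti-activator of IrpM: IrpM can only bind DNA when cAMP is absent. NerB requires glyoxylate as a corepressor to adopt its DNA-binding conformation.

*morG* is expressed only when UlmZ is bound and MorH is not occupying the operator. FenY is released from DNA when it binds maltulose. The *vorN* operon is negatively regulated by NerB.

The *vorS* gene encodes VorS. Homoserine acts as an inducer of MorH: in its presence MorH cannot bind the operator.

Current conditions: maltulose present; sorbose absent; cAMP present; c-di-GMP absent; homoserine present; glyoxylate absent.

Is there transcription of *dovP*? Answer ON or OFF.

Maltulose is present, so FenY is inactive.
Sorbose is absent, so MibR is active.
cAMP is present, so IrpM is inactive.
c-di-GMP is absent, so UlmZ is inactive.
Homoserine is present, so MorH is inactive.
Required activator UlmZ is absent, so *morG* is not transcribed.
So MorG is not produced.
No activator is available at the *vorS* promoter, so *vorS* is not transcribed.
So VorS is not produced.
Required activator VorS is absent, so *dovP* is not transcribed.

OFF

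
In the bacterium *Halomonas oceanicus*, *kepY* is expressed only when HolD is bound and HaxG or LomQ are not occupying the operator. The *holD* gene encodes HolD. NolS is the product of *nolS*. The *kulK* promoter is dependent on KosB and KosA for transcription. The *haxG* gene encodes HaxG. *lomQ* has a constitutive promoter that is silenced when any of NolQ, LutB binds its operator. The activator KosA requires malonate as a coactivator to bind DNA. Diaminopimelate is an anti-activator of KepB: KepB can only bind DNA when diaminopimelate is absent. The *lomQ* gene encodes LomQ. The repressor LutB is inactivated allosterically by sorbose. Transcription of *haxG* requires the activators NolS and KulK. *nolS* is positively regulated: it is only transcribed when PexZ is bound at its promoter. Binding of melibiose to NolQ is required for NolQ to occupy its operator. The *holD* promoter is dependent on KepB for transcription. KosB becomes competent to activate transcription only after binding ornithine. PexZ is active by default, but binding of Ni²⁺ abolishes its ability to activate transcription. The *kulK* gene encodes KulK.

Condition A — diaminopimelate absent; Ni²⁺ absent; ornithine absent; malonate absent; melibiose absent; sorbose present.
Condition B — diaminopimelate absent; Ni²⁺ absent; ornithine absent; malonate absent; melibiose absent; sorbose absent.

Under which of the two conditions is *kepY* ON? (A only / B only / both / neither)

B only

Condition A:
Diaminopimelate is absent, so KepB is active.
No repressor is bound and KepB is active, so *holD* is transcribed.
So HolD is produced and active.
Ni²⁺ is absent, so PexZ is active.
No repressor is bound and PexZ is active, so *nolS* is transcribed.
So NolS is produced and active.
Ornithine is absent, so KosB is inactive.
Malonate is absent, so KosA is inactive.
Required activator KosB is absent, so *kulK* is not transcribed.
So KulK is not produced.
Required activator KulK is absent, so *haxG* is not transcribed.
So HaxG is not produced.
Melibiose is absent, so NolQ is inactive.
Sorbose is present, so LutB is inactive.
With no repressor bound, *lomQ* is transcribed.
So LomQ is produced and active.
With repressor LomQ bound, *kepY* is not transcribed.
→ *kepY* is OFF in A.
Condition B:
Diaminopimelate is absent, so KepB is active.
No repressor is bound and KepB is active, so *holD* is transcribed.
So HolD is produced and active.
Ni²⁺ is absent, so PexZ is active.
No repressor is bound and PexZ is active, so *nolS* is transcribed.
So NolS is produced and active.
Ornithine is absent, so KosB is inactive.
Malonate is absent, so KosA is inactive.
Required activator KosB is absent, so *kulK* is not transcribed.
So KulK is not produced.
Required activator KulK is absent, so *haxG* is not transcribed.
So HaxG is not produced.
Melibiose is absent, so NolQ is inactive.
Sorbose is absent, so LutB is active.
With repressor LutB bound, *lomQ* is not transcribed.
So LomQ is not produced.
No repressor is bound and HolD is active, so *kepY* is transcribed.
→ *kepY* is ON in B.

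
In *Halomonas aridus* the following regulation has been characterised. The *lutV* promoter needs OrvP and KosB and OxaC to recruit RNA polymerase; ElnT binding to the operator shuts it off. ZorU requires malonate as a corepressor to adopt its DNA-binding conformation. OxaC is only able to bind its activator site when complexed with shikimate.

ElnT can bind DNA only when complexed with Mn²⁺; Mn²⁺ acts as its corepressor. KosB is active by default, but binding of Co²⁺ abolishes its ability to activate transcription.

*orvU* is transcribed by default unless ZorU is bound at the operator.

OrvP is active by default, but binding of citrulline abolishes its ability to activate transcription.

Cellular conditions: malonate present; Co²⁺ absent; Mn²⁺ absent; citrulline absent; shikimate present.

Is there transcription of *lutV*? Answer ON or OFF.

Citrulline is absent, so OrvP is active.
Mn²⁺ is absent, so ElnT is inactive.
Co²⁺ is absent, so KosB is active.
Shikimate is present, so OxaC is active.
No repressor is bound and OrvP and KosB and OxaC are active, so *lutV* is transcribed.

ON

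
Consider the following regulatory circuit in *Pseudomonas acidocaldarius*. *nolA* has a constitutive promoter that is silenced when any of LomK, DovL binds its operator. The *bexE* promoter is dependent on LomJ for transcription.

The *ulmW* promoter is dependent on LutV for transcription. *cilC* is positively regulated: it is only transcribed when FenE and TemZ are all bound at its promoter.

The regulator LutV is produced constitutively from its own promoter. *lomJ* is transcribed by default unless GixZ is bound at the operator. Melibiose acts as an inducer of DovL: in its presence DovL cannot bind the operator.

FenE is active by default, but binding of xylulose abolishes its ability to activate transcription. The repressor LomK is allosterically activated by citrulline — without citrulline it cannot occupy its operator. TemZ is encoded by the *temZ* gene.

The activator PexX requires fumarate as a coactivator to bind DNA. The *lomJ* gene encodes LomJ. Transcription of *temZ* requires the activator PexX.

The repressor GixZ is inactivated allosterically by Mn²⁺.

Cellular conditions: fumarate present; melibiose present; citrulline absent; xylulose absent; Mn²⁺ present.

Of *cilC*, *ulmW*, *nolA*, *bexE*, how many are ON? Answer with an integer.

4

Xylulose is absent, so FenE is active.
Fumarate is present, so PexX is active.
No repressor is bound and PexX is active, so *temZ* is transcribed.
So TemZ is produced and active.
No repressor is bound and FenE and TemZ are active, so *cilC* is transcribed.
→ *cilC* is ON.
LutV is produced constitutively and is active.
No repressor is bound and LutV is active, so *ulmW* is transcribed.
→ *ulmW* is ON.
Citrulline is absent, so LomK is inactive.
Melibiose is present, so DovL is inactive.
With no repressor bound, *nolA* is transcribed.
→ *nolA* is ON.
Mn²⁺ is present, so GixZ is inactive.
With no repressor bound, *lomJ* is transcribed.
So LomJ is produced and active.
No repressor is bound and LomJ is active, so *bexE* is transcribed.
→ *bexE* is ON.
4 of the 4 genes are transcribed.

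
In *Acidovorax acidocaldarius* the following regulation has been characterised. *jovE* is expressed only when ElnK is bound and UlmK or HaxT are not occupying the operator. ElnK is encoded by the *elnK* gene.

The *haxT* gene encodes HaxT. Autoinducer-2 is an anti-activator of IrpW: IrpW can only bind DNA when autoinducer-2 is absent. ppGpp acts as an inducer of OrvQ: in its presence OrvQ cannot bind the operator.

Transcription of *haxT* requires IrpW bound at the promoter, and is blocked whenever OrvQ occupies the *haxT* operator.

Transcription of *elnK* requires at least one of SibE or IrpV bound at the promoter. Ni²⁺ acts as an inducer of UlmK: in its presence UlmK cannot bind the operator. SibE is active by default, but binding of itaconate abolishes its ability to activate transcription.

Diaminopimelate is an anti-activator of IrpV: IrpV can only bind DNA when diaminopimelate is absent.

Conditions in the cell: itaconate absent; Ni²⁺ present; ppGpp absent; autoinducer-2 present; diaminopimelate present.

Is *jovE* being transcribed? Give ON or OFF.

ON

Ni²⁺ is present, so UlmK is inactive.
Itaconate is absent, so SibE is active.
Diaminopimelate is present, so IrpV is inactive.
Activator SibE is present, so *elnK* is transcribed.
So ElnK is produced and active.
Autoinducer-2 is present, so IrpW is inactive.
ppGpp is absent, so OrvQ is active.
With repressor OrvQ bound, *haxT* is not transcribed.
So HaxT is not produced.
No repressor is bound and ElnK is active, so *jovE* is transcribed.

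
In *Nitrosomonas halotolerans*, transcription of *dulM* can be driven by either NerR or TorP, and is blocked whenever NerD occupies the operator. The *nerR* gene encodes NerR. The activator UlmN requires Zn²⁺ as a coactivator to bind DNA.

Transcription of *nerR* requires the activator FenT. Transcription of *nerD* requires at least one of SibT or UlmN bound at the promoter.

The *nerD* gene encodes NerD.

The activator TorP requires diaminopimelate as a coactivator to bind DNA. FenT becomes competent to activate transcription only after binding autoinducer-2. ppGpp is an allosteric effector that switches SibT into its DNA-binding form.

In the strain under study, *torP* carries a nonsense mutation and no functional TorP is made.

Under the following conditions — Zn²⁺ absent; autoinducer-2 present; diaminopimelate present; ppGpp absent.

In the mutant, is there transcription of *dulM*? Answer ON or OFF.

Autoinducer-2 is present, so FenT is active.
No repressor is bound and FenT is active, so *nerR* is transcribed.
So NerR is produced and active.
TorP is non-functional in this strain, so it has no effect.
ppGpp is absent, so SibT is inactive.
Zn²⁺ is absent, so UlmN is inactive.
No activator is available at the *nerD* promoter, so *nerD* is not transcribed.
So NerD is not produced.
Activator NerR is present, so *dulM* is transcribed.

ON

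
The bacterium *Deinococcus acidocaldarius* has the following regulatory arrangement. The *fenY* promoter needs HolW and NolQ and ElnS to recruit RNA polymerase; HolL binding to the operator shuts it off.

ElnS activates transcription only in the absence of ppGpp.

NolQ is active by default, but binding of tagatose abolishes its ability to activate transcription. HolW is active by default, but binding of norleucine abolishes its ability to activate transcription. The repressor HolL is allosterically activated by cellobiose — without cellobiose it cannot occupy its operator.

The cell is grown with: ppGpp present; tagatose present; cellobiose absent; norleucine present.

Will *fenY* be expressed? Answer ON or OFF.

OFF

Norleucine is present, so HolW is inactive.
Tagatose is present, so NolQ is inactive.
Cellobiose is absent, so HolL is inactive.
ppGpp is present, so ElnS is inactive.
Required activator HolW is absent, so *fenY* is not transcribed.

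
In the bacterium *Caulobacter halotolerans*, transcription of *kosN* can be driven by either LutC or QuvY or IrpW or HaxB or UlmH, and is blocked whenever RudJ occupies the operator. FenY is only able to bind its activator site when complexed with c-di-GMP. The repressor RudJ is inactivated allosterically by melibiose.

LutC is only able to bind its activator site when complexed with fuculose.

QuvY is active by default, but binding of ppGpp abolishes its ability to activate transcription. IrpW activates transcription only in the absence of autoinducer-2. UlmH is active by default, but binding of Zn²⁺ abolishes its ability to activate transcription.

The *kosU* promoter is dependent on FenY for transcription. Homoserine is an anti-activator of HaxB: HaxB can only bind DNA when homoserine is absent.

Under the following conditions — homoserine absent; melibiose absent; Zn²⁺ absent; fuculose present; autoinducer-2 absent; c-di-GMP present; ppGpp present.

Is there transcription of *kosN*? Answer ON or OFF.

Fuculose is present, so LutC is active.
ppGpp is present, so QuvY is inactive.
Autoinducer-2 is absent, so IrpW is active.
Melibiose is absent, so RudJ is active.
Homoserine is absent, so HaxB is active.
Zn²⁺ is absent, so UlmH is active.
With repressor RudJ bound, *kosN* is not transcribed.

OFF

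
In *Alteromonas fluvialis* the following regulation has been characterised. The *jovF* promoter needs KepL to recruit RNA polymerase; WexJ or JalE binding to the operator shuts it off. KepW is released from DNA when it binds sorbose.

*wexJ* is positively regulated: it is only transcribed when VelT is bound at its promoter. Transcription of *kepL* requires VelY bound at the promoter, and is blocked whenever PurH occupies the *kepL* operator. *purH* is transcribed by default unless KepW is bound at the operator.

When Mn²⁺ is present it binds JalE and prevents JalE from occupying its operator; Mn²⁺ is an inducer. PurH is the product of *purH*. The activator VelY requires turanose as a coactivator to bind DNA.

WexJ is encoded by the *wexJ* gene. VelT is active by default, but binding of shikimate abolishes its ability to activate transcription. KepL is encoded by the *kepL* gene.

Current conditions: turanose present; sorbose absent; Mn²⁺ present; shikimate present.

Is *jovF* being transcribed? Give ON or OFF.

ON

Shikimate is present, so VelT is inactive.
Required activator VelT is absent, so *wexJ* is not transcribed.
So WexJ is not produced.
Mn²⁺ is present, so JalE is inactive.
Turanose is present, so VelY is active.
Sorbose is absent, so KepW is active.
With repressor KepW bound, *purH* is not transcribed.
So PurH is not produced.
No repressor is bound and VelY is active, so *kepL* is transcribed.
So KepL is produced and active.
No repressor is bound and KepL is active, so *jovF* is transcribed.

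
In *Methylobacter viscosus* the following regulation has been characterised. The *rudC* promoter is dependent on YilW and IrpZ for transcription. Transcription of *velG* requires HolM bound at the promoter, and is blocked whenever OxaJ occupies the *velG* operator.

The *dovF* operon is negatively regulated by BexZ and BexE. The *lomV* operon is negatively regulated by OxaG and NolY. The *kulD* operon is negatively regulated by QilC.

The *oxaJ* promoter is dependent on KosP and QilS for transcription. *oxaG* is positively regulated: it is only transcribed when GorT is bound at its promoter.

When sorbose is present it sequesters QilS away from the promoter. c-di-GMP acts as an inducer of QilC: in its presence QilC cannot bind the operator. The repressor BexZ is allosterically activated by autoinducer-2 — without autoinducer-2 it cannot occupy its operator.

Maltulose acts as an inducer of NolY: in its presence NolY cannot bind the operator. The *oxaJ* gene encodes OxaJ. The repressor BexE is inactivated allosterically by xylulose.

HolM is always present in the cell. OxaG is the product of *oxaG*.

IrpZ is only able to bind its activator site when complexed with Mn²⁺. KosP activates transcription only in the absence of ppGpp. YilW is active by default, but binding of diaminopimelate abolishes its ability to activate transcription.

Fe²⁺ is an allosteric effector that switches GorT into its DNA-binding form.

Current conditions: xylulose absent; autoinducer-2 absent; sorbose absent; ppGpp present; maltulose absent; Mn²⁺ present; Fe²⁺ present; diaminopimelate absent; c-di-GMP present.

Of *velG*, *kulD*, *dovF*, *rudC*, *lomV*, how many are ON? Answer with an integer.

ppGpp is present, so KosP is inactive.
Sorbose is absent, so QilS is active.
Required activator KosP is absent, so *oxaJ* is not transcribed.
So OxaJ is not produced.
HolM is produced constitutively and is active.
No repressor is bound and HolM is active, so *velG* is transcribed.
→ *velG* is ON.
c-di-GMP is present, so QilC is inactive.
With no repressor bound, *kulD* is transcribed.
→ *kulD* is ON.
Autoinducer-2 is absent, so BexZ is inactive.
Xylulose is absent, so BexE is active.
With repressor BexE bound, *dovF* is not transcribed.
→ *dovF* is OFF.
Diaminopimelate is absent, so YilW is active.
Mn²⁺ is present, so IrpZ is active.
No repressor is bound and YilW and IrpZ are active, so *rudC* is transcribed.
→ *rudC* is ON.
Fe²⁺ is present, so GorT is active.
No repressor is bound and GorT is active, so *oxaG* is transcribed.
So OxaG is produced and active.
Maltulose is absent, so NolY is active.
With repressor OxaG bound, *lomV* is not transcribed.
→ *lomV* is OFF.
3 of the 5 genes are transcribed.

3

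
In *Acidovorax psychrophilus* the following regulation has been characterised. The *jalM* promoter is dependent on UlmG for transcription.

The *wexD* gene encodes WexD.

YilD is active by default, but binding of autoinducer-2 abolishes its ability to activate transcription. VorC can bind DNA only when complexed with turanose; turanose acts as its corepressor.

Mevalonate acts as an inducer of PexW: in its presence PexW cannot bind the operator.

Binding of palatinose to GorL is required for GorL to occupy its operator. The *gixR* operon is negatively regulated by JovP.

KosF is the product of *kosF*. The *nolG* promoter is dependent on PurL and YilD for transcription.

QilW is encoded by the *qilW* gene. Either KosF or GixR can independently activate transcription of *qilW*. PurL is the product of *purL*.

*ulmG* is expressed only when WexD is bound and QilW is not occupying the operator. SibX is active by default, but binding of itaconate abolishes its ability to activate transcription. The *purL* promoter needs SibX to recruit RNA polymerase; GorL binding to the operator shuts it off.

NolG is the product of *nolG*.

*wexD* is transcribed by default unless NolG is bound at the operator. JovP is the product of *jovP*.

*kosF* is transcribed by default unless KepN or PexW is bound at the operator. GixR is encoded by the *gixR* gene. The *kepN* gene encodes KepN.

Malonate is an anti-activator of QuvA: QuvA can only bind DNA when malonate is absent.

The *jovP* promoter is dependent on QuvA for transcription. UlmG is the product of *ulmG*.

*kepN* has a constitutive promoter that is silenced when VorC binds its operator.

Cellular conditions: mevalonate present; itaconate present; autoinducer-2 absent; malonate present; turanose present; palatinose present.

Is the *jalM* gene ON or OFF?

Palatinose is present, so GorL is active.
Itaconate is present, so SibX is inactive.
With repressor GorL bound, *purL* is not transcribed.
So PurL is not produced.
Autoinducer-2 is absent, so YilD is active.
Required activator PurL is absent, so *nolG* is not transcribed.
So NolG is not produced.
With no repressor bound, *wexD* is transcribed.
So WexD is produced and active.
Turanose is present, so VorC is active.
With repressor VorC bound, *kepN* is not transcribed.
So KepN is not produced.
Mevalonate is present, so PexW is inactive.
With no repressor bound, *kosF* is transcribed.
So KosF is produced and active.
Malonate is present, so QuvA is inactive.
Required activator QuvA is absent, so *jovP* is not transcribed.
So JovP is not produced.
With no repressor bound, *gixR* is transcribed.
So GixR is produced and active.
Activator KosF is present, so *qilW* is transcribed.
So QilW is produced and active.
With repressor QilW bound, *ulmG* is not transcribed.
So UlmG is not produced.
Required activator UlmG is absent, so *jalM* is not transcribed.

OFF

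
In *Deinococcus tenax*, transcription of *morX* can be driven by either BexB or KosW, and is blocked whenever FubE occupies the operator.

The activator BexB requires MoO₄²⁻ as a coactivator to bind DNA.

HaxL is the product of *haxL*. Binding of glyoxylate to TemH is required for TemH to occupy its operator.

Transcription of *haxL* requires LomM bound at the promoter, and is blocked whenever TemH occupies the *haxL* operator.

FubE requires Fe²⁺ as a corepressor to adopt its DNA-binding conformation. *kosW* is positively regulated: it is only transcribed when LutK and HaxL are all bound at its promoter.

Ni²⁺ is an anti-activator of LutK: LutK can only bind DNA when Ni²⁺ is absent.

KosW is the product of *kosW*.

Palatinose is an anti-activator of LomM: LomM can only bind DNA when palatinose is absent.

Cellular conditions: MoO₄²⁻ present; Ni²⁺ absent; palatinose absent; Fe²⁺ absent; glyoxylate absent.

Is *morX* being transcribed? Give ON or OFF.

ON

MoO₄²⁻ is present, so BexB is active.
Ni²⁺ is absent, so LutK is active.
Palatinose is absent, so LomM is active.
Glyoxylate is absent, so TemH is inactive.
No repressor is bound and LomM is active, so *haxL* is transcribed.
So HaxL is produced and active.
No repressor is bound and LutK and HaxL are active, so *kosW* is transcribed.
So KosW is produced and active.
Fe²⁺ is absent, so FubE is inactive.
Activator BexB is present, so *morX* is transcribed.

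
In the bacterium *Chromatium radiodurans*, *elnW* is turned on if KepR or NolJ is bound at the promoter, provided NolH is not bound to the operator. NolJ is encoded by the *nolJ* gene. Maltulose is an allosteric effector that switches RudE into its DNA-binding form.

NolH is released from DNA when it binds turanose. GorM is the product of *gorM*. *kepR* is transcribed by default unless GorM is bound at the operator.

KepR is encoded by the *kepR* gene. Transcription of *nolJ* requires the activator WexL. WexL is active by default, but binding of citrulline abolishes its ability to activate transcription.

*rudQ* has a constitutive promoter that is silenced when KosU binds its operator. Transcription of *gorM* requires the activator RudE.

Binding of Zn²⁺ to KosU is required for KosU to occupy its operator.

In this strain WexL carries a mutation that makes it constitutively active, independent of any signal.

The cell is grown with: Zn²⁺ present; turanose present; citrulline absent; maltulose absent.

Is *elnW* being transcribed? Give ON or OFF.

Turanose is present, so NolH is inactive.
Maltulose is absent, so RudE is inactive.
Required activator RudE is absent, so *gorM* is not transcribed.
So GorM is not produced.
With no repressor bound, *kepR* is transcribed.
So KepR is produced and active.
WexL is constitutively active in this strain.
No repressor is bound and WexL is active, so *nolJ* is transcribed.
So NolJ is produced and active.
Activator KepR is present, so *elnW* is transcribed.

ON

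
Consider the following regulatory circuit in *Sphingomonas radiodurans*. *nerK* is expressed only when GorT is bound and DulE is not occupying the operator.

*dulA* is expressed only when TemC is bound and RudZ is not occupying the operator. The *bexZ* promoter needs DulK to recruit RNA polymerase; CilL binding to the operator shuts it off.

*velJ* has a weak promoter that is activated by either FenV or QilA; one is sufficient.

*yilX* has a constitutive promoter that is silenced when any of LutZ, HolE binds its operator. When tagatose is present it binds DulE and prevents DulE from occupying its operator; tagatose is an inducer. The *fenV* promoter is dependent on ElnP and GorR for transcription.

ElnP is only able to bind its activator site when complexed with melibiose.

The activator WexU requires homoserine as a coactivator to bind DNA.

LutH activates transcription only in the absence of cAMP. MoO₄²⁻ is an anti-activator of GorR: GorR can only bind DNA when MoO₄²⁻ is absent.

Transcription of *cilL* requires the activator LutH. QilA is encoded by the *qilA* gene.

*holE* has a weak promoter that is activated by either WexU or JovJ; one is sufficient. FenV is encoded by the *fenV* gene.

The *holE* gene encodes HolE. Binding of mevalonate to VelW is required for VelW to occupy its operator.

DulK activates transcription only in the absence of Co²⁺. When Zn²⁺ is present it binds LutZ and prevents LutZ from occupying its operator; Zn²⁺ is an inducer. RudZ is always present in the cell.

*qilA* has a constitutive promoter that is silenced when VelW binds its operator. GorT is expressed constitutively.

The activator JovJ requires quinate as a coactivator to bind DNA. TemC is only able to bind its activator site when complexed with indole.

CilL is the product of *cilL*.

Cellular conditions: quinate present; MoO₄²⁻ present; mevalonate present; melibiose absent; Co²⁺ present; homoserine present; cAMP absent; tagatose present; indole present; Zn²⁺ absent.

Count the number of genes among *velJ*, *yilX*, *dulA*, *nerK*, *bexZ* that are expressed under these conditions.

Melibiose is absent, so ElnP is inactive.
MoO₄²⁻ is present, so GorR is inactive.
Required activator ElnP is absent, so *fenV* is not transcribed.
So FenV is not produced.
Mevalonate is present, so VelW is active.
With repressor VelW bound, *qilA* is not transcribed.
So QilA is not produced.
No activator is available at the *velJ* promoter, so *velJ* is not transcribed.
→ *velJ* is OFF.
Zn²⁺ is absent, so LutZ is active.
Homoserine is present, so WexU is active.
Quinate is present, so JovJ is active.
Activator WexU is present, so *holE* is transcribed.
So HolE is produced and active.
With repressor LutZ bound, *yilX* is not transcribed.
→ *yilX* is OFF.
RudZ is produced constitutively and is active.
Indole is present, so TemC is active.
With repressor RudZ bound, *dulA* is not transcribed.
→ *dulA* is OFF.
GorT is produced constitutively and is active.
Tagatose is present, so DulE is inactive.
No repressor is bound and GorT is active, so *nerK* is transcribed.
→ *nerK* is ON.
cAMP is absent, so LutH is active.
No repressor is bound and LutH is active, so *cilL* is transcribed.
So CilL is produced and active.
Co²⁺ is present, so DulK is inactive.
With repressor CilL bound, *bexZ* is not transcribed.
→ *bexZ* is OFF.
1 of the 5 genes is transcribed.

1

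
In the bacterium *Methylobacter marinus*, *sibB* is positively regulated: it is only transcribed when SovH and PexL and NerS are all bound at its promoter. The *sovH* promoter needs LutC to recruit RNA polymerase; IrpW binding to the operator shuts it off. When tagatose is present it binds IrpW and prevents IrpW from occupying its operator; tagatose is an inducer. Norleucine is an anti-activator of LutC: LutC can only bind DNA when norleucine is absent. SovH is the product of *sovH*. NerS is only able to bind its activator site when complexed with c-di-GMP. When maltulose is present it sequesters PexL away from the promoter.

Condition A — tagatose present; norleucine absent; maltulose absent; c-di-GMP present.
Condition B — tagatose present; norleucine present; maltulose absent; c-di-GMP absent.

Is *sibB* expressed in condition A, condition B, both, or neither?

A only

Condition A:
Tagatose is present, so IrpW is inactive.
Norleucine is absent, so LutC is active.
No repressor is bound and LutC is active, so *sovH* is transcribed.
So SovH is produced and active.
Maltulose is absent, so PexL is active.
c-di-GMP is present, so NerS is active.
No repressor is bound and SovH and PexL and NerS are active, so *sibB* is transcribed.
→ *sibB* is ON in A.
Condition B:
Tagatose is present, so IrpW is inactive.
Norleucine is present, so LutC is inactive.
Required activator LutC is absent, so *sovH* is not transcribed.
So SovH is not produced.
Maltulose is absent, so PexL is active.
c-di-GMP is absent, so NerS is inactive.
Required activator SovH is absent, so *sibB* is not transcribed.
→ *sibB* is OFF in B.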